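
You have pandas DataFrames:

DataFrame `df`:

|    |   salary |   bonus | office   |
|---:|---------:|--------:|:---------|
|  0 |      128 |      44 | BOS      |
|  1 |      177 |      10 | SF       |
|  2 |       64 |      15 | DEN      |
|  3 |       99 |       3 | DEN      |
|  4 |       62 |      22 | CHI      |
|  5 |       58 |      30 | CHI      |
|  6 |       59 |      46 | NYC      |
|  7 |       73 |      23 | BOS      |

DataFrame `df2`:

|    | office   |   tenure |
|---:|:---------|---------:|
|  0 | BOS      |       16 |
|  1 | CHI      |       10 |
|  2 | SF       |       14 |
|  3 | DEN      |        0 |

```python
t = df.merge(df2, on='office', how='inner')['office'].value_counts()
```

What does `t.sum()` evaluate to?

7

merge on 'office' (how='inner') → 7 rows:
   salary  bonus office  tenure
0     128     44    BOS      16
1     177     10     SF      14
2      64     15    DEN       0
3      99      3    DEN       0
4      62     22    CHI      10
5      58     30    CHI      10
6      73     23    BOS      16
value_counts of office:
office
BOS    2
DEN    2
CHI    2
SF     1
Name: count, dtype: int64
Then the sum of the resulting series: 7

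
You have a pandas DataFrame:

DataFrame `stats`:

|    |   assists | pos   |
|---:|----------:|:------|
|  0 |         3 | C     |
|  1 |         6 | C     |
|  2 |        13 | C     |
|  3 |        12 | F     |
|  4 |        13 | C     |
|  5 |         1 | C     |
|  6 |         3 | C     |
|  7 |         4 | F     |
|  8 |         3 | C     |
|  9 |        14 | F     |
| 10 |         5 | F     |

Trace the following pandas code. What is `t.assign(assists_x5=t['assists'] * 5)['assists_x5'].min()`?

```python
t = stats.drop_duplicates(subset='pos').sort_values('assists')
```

15

drop duplicate pos (keep=first):
   assists pos
0        3   C
3       12   F
sort by assists:
   assists pos
0        3   C
3       12   F
add column assists_x5 = t['assists'] * 5:
   assists pos  assists_x5
0        3   C          15
3       12   F          60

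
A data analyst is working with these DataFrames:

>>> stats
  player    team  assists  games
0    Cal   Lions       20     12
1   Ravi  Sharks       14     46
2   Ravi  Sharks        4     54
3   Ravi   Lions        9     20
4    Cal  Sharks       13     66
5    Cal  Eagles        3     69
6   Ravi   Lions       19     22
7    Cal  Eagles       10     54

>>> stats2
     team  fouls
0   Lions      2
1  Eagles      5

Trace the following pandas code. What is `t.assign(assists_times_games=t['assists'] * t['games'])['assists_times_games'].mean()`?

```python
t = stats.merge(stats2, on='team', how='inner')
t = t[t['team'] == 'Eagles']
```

merge on 'team' (how='inner') → 5 rows:
  player    team  assists  games  fouls
0    Cal   Lions       20     12      2
1   Ravi   Lions        9     20      2
2    Cal  Eagles        3     69      5
3   Ravi   Lions       19     22      2
4    Cal  Eagles       10     54      5
filter rows where team == 'Eagles':
  player    team  assists  games  fouls
2    Cal  Eagles        3     69      5
4    Cal  Eagles       10     54      5
add column assists_times_games = t['assists'] * t['games']:
  player    team  assists  games  fouls  assists_times_games
2    Cal  Eagles        3     69      5                  207
4    Cal  Eagles       10     54      5                  540
So mean() = 373.5.

373.5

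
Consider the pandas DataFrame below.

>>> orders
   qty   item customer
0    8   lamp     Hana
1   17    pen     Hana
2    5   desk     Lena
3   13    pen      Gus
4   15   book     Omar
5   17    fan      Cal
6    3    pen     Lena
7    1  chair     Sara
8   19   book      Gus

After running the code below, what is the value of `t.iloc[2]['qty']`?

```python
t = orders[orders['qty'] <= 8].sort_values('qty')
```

5

filter rows where qty <= 8:
   qty   item customer
0    8   lamp     Hana
2    5   desk     Lena
6    3    pen     Lena
7    1  chair     Sara
sort by qty:
   qty   item customer
7    1  chair     Sara
6    3    pen     Lena
2    5   desk     Lena
0    8   lamp     Hana
The value at position 2, column 'qty' is 5.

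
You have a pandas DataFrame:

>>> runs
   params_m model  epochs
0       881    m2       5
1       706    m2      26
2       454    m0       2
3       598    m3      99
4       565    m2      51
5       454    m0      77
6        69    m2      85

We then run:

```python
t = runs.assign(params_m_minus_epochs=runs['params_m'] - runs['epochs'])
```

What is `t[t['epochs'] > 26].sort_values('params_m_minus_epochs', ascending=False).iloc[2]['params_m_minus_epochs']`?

377

add column params_m_minus_epochs = runs['params_m'] - runs['epochs']:
   params_m model  epochs  params_m_minus_epochs
0       881    m2       5                    876
1       706    m2      26                    680
2       454    m0       2                    452
3       598    m3      99                    499
4       565    m2      51                    514
5       454    m0      77                    377
6        69    m2      85                    -16
filter rows where epochs > 26:
   params_m model  epochs  params_m_minus_epochs
3       598    m3      99                    499
4       565    m2      51                    514
5       454    m0      77                    377
6        69    m2      85                    -16
sort by params_m_minus_epochs descending:
   params_m model  epochs  params_m_minus_epochs
4       565    m2      51                    514
3       598    m3      99                    499
5       454    m0      77                    377
6        69    m2      85                    -16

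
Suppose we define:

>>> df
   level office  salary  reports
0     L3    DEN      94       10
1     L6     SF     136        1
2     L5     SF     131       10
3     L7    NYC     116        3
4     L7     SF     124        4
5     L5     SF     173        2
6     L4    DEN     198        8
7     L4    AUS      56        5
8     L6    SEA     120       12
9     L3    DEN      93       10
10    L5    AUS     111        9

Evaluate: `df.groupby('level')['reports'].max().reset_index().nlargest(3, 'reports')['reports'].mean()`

group by level, max of reports:
level
L3    10
L4     8
L5    10
L6    12
L7     4
Name: reports, dtype: int64
reset_index():
  level  reports
0    L3       10
1    L4        8
2    L5       10
3    L6       12
4    L7        4
take 3 rows with largest reports:
  level  reports
3    L6       12
0    L3       10
2    L5       10
The mean of column 'reports' is 10.6666666667.

10.6666666667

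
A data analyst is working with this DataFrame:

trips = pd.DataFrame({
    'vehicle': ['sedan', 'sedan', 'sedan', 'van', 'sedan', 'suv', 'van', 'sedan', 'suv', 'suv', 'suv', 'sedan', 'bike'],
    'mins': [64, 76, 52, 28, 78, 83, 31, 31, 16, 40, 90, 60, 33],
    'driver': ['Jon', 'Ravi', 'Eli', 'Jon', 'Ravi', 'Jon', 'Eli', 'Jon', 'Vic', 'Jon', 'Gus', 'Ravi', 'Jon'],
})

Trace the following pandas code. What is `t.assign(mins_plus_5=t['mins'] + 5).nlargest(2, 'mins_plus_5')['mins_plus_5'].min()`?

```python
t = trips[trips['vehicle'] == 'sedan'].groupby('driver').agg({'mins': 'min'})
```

57

filter rows where vehicle == 'sedan':
   vehicle  mins driver
0    sedan    64    Jon
1    sedan    76   Ravi
2    sedan    52    Eli
4    sedan    78   Ravi
7    sedan    31    Jon
11   sedan    60   Ravi
group by driver, min of mins:
        mins
driver      
Eli       52
Jon       31
Ravi      60
add column mins_plus_5 = t['mins'] + 5:
        mins  mins_plus_5
driver                   
Eli       52           57
Jon       31           36
Ravi      60           65
take 2 rows with largest mins_plus_5:
        mins  mins_plus_5
driver                   
Ravi      60           65
Eli       52           57
Reading off the min of column 'mins_plus_5', we get 57.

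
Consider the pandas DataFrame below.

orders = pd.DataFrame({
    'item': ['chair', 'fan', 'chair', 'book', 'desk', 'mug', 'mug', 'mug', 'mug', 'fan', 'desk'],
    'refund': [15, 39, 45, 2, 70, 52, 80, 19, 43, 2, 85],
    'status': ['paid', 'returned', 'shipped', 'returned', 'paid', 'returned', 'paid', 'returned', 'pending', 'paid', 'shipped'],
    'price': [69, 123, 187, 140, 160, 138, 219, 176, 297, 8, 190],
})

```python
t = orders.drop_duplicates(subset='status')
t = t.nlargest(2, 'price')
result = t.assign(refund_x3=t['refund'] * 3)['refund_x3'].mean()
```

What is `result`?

drop duplicate status (keep=first):
    item  refund    status  price
0  chair      15      paid     69
1    fan      39  returned    123
2  chair      45   shipped    187
8    mug      43   pending    297
take 2 rows with largest price:
    item  refund   status  price
8    mug      43  pending    297
2  chair      45  shipped    187
add column refund_x3 = t['refund'] * 3:
    item  refund   status  price  refund_x3
8    mug      43  pending    297        129
2  chair      45  shipped    187        135
Then the mean of column 'refund_x3': 132.0

132.0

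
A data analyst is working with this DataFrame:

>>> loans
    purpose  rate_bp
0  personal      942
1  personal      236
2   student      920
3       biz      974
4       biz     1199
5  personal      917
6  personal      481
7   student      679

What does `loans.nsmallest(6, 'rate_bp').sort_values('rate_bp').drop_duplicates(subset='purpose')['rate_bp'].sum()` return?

take 6 rows with smallest rate_bp:
    purpose  rate_bp
1  personal      236
6  personal      481
7   student      679
5  personal      917
2   student      920
0  personal      942
sort by rate_bp:
    purpose  rate_bp
1  personal      236
6  personal      481
7   student      679
5  personal      917
2   student      920
0  personal      942
drop duplicate purpose (keep=first):
    purpose  rate_bp
1  personal      236
7   student      679

915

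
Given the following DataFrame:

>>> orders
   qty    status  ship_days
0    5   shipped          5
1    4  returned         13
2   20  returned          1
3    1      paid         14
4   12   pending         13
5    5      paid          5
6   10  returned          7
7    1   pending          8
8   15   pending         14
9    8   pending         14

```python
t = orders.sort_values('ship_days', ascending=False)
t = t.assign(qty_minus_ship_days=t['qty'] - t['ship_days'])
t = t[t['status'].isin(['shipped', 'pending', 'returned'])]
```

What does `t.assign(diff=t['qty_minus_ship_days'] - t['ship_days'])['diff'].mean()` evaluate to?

-9.375

sort by ship_days descending:
   qty    status  ship_days
3    1      paid         14
8   15   pending         14
9    8   pending         14
1    4  returned         13
4   12   pending         13
7    1   pending          8
6   10  returned          7
0    5   shipped          5
5    5      paid          5
2   20  returned          1
add column qty_minus_ship_days = t['qty'] - t['ship_days']:
   qty    status  ship_days  qty_minus_ship_days
3    1      paid         14                  -13
8   15   pending         14                    1
9    8   pending         14                   -6
1    4  returned         13                   -9
4   12   pending         13                   -1
7    1   pending          8                   -7
6   10  returned          7                    3
0    5   shipped          5                    0
5    5      paid          5                    0
2   20  returned          1                   19
filter rows where status in ['shipped', 'pending', 'returned']:
   qty    status  ship_days  qty_minus_ship_days
8   15   pending         14                    1
9    8   pending         14                   -6
1    4  returned         13                   -9
4   12   pending         13                   -1
7    1   pending          8                   -7
6   10  returned          7                    3
0    5   shipped          5                    0
2   20  returned          1                   19
add column diff = t['qty_minus_ship_days'] - t['ship_days']:
   qty    status  ship_days  qty_minus_ship_days  diff
8   15   pending         14                    1   -13
9    8   pending         14                   -6   -20
1    4  returned         13                   -9   -22
4   12   pending         13                   -1   -14
7    1   pending          8                   -7   -15
6   10  returned          7                    3    -4
0    5   shipped          5                    0    -5
2   20  returned          1                   19    18
Hence -9.375.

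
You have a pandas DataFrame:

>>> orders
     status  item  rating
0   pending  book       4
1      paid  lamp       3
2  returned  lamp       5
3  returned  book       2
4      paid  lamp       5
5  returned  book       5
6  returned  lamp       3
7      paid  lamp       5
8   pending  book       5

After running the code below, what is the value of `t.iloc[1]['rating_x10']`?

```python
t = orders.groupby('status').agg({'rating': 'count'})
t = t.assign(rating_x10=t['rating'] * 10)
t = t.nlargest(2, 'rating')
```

30

group by status, count of rating:
          rating
status          
paid           3
pending        2
returned       4
add column rating_x10 = t['rating'] * 10:
          rating  rating_x10
status                      
paid           3          30
pending        2          20
returned       4          40
take 2 rows with largest rating:
          rating  rating_x10
status                      
returned       4          40
paid           3          30
Then the value at position 1, column 'rating_x10': 30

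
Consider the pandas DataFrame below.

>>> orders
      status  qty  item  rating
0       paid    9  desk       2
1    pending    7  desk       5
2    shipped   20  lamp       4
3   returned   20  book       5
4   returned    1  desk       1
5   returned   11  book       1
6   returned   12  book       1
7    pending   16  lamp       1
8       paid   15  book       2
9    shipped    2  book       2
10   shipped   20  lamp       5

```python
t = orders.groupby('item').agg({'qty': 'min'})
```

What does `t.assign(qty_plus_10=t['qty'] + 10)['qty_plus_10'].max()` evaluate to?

26

group by item, min of qty:
      qty
item     
book    2
desk    1
lamp   16
add column qty_plus_10 = t['qty'] + 10:
      qty  qty_plus_10
item                  
book    2           12
desk    1           11
lamp   16           26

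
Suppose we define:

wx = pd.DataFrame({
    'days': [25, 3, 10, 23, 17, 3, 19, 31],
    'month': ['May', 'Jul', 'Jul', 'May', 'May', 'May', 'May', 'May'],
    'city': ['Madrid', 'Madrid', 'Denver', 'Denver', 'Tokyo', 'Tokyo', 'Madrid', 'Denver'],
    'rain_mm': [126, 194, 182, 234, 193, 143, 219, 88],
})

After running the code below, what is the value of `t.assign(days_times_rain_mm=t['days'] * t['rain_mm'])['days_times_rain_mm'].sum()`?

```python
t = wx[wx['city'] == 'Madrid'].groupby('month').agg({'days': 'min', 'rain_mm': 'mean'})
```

3859.5

filter rows where city == 'Madrid':
   days month    city  rain_mm
0    25   May  Madrid      126
1     3   Jul  Madrid      194
6    19   May  Madrid      219
group by month: min(days), mean(rain_mm):
       days  rain_mm
month               
Jul       3    194.0
May      19    172.5
add column days_times_rain_mm = t['days'] * t['rain_mm']:
       days  rain_mm  days_times_rain_mm
month                                   
Jul       3    194.0               582.0
May      19    172.5              3277.5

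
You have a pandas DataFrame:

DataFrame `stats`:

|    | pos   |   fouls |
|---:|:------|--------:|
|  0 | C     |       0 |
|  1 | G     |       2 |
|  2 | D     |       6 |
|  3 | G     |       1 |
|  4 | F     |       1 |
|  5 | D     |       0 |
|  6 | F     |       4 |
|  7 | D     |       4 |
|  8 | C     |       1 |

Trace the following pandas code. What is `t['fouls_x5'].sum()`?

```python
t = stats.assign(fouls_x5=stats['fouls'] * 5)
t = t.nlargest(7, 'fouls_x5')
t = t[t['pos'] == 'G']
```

add column fouls_x5 = stats['fouls'] * 5:
  pos  fouls  fouls_x5
0   C      0         0
1   G      2        10
2   D      6        30
3   G      1         5
4   F      1         5
5   D      0         0
6   F      4        20
7   D      4        20
8   C      1         5
take 7 rows with largest fouls_x5:
  pos  fouls  fouls_x5
2   D      6        30
6   F      4        20
7   D      4        20
1   G      2        10
3   G      1         5
4   F      1         5
8   C      1         5
filter rows where pos == 'G':
  pos  fouls  fouls_x5
1   G      2        10
3   G      1         5
Hence 15.

15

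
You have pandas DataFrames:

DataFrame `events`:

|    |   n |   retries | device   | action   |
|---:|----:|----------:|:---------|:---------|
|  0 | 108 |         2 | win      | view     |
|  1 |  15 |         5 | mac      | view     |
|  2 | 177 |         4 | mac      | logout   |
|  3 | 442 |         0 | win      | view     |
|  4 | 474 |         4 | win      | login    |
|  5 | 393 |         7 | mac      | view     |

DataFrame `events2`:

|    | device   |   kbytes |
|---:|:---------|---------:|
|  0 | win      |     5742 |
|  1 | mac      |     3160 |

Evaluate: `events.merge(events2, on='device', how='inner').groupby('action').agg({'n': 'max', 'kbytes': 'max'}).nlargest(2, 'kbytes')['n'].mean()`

merge on 'device' (how='inner') → 6 rows:
     n  retries device  action  kbytes
0  108        2    win    view    5742
1   15        5    mac    view    3160
2  177        4    mac  logout    3160
3  442        0    win    view    5742
4  474        4    win   login    5742
5  393        7    mac    view    3160
group by action: max(n), max(kbytes):
          n  kbytes
action             
login   474    5742
logout  177    3160
view    442    5742
take 2 rows with largest kbytes:
          n  kbytes
action             
login   474    5742
view    442    5742
Taking the mean of column 'n' gives 458.0.

458.0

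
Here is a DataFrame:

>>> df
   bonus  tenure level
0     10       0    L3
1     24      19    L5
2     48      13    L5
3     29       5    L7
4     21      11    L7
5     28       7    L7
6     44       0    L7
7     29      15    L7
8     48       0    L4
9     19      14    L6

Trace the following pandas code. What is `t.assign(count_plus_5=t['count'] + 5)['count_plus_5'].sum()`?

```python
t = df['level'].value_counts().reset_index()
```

value_counts of level:
level
L7    5
L5    2
L3    1
L4    1
L6    1
Name: count, dtype: int64
reset_index():
  level  count
0    L7      5
1    L5      2
2    L3      1
3    L4      1
4    L6      1
add column count_plus_5 = t['count'] + 5:
  level  count  count_plus_5
0    L7      5            10
1    L5      2             7
2    L3      1             6
3    L4      1             6
4    L6      1             6
Taking the sum of column 'count_plus_5' gives 35.

35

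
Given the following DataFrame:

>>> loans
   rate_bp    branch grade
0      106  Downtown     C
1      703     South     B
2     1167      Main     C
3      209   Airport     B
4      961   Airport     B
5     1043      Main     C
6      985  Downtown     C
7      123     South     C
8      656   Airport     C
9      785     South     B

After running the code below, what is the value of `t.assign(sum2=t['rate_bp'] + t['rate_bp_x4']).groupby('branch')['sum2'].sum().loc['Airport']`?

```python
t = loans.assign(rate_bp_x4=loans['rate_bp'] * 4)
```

add column rate_bp_x4 = loans['rate_bp'] * 4:
   rate_bp    branch grade  rate_bp_x4
0      106  Downtown     C         424
1      703     South     B        2812
2     1167      Main     C        4668
3      209   Airport     B         836
4      961   Airport     B        3844
5     1043      Main     C        4172
6      985  Downtown     C        3940
7      123     South     C         492
8      656   Airport     C        2624
9      785     South     B        3140
add column sum2 = t['rate_bp'] + t['rate_bp_x4']:
   rate_bp    branch grade  rate_bp_x4  sum2
0      106  Downtown     C         424   530
1      703     South     B        2812  3515
2     1167      Main     C        4668  5835
3      209   Airport     B         836  1045
4      961   Airport     B        3844  4805
5     1043      Main     C        4172  5215
6      985  Downtown     C        3940  4925
7      123     South     C         492   615
8      656   Airport     C        2624  3280
9      785     South     B        3140  3925
group by branch, sum of sum2:
branch
Airport      9130
Downtown     5455
Main        11050
South        8055
Name: sum2, dtype: int64
Then the value at index 'Airport': 9130

9130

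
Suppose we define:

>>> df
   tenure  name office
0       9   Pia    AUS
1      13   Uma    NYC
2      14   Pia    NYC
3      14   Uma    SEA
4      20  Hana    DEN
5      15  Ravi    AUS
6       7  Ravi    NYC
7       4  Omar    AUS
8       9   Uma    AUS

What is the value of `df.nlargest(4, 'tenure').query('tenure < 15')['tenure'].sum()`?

take 4 rows with largest tenure:
   tenure  name office
4      20  Hana    DEN
5      15  Ravi    AUS
2      14   Pia    NYC
3      14   Uma    SEA
filter rows where tenure < 15:
   tenure name office
2      14  Pia    NYC
3      14  Uma    SEA
sum of column 'tenure' → 28

28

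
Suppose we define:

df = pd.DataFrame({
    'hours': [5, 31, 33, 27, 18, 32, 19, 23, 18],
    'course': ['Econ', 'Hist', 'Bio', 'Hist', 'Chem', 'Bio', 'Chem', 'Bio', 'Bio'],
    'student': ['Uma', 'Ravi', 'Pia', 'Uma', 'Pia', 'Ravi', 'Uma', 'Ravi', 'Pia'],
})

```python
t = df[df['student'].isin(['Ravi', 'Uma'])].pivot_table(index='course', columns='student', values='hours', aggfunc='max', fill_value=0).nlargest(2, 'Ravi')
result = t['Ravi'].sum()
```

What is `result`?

filter rows where student in ['Ravi', 'Uma']:
   hours course student
0      5   Econ     Uma
1     31   Hist    Ravi
3     27   Hist     Uma
5     32    Bio    Ravi
6     19   Chem     Uma
7     23    Bio    Ravi
pivot: rows=course, cols=student, max(hours):
student  Ravi  Uma
course            
Bio        32    0
Chem        0   19
Econ        0    5
Hist       31   27
take 2 rows with largest Ravi:
student  Ravi  Uma
course            
Bio        32    0
Hist       31   27
Hence 63.

63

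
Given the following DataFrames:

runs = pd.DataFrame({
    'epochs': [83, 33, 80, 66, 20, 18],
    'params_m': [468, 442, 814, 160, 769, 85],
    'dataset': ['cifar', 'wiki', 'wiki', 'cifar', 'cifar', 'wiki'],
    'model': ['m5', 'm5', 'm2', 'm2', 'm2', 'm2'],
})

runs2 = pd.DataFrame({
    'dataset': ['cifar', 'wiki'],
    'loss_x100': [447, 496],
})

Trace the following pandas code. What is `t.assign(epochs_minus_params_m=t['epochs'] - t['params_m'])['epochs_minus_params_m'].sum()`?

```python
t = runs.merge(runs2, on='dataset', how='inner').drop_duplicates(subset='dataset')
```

merge on 'dataset' (how='inner') → 6 rows:
   epochs  params_m dataset model  loss_x100
0      83       468   cifar    m5        447
1      33       442    wiki    m5        496
2      80       814    wiki    m2        496
3      66       160   cifar    m2        447
4      20       769   cifar    m2        447
5      18        85    wiki    m2        496
drop duplicate dataset (keep=first):
   epochs  params_m dataset model  loss_x100
0      83       468   cifar    m5        447
1      33       442    wiki    m5        496
add column epochs_minus_params_m = t['epochs'] - t['params_m']:
   epochs  params_m dataset model  loss_x100  epochs_minus_params_m
0      83       468   cifar    m5        447                   -385
1      33       442    wiki    m5        496                   -409

-794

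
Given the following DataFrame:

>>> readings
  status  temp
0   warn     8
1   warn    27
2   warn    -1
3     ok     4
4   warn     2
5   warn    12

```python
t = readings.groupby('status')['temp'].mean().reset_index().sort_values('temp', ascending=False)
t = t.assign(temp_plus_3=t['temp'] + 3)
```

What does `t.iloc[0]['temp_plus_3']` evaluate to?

group by status, mean of temp:
status
ok      4.0
warn    9.6
Name: temp, dtype: float64
reset_index():
  status  temp
0     ok   4.0
1   warn   9.6
sort by temp descending:
  status  temp
1   warn   9.6
0     ok   4.0
add column temp_plus_3 = t['temp'] + 3:
  status  temp  temp_plus_3
1   warn   9.6         12.6
0     ok   4.0          7.0
Taking the value at position 0, column 'temp_plus_3' gives 12.6.

12.6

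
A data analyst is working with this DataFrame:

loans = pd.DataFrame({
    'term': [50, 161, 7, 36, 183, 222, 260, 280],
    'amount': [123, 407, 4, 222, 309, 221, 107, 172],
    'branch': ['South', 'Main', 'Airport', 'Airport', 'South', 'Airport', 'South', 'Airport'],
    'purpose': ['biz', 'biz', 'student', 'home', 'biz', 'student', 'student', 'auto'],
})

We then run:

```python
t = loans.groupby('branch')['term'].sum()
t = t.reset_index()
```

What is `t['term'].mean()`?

group by branch, sum of term:
branch
Airport    545
Main       161
South      493
Name: term, dtype: int64
reset_index():
    branch  term
0  Airport   545
1     Main   161
2    South   493

399.666666667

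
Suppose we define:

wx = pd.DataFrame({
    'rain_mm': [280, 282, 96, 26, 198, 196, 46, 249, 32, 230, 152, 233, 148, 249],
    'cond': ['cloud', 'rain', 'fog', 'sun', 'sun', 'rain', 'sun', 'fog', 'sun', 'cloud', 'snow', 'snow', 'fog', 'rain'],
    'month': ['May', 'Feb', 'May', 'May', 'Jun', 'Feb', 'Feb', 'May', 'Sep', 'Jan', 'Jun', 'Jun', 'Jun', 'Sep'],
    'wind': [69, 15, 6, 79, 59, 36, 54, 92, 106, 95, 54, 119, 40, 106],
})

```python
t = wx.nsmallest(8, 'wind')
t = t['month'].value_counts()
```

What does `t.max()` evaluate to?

3

take 8 rows with smallest wind:
    rain_mm   cond month  wind
2        96    fog   May     6
1       282   rain   Feb    15
5       196   rain   Feb    36
12      148    fog   Jun    40
6        46    sun   Feb    54
10      152   snow   Jun    54
4       198    sun   Jun    59
0       280  cloud   May    69
value_counts of month:
month
Feb    3
Jun    3
May    2
Name: count, dtype: int64
So max() = 3.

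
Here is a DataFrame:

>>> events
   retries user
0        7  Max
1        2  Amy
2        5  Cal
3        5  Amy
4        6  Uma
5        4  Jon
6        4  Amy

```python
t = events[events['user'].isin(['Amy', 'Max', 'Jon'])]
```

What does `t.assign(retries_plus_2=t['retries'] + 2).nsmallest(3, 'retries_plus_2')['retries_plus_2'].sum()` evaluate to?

filter rows where user in ['Amy', 'Max', 'Jon']:
   retries user
0        7  Max
1        2  Amy
3        5  Amy
5        4  Jon
6        4  Amy
add column retries_plus_2 = t['retries'] + 2:
   retries user  retries_plus_2
0        7  Max               9
1        2  Amy               4
3        5  Amy               7
5        4  Jon               6
6        4  Amy               6
take 3 rows with smallest retries_plus_2:
   retries user  retries_plus_2
1        2  Amy               4
5        4  Jon               6
6        4  Amy               6
Reading off the sum of column 'retries_plus_2', we get 16.

16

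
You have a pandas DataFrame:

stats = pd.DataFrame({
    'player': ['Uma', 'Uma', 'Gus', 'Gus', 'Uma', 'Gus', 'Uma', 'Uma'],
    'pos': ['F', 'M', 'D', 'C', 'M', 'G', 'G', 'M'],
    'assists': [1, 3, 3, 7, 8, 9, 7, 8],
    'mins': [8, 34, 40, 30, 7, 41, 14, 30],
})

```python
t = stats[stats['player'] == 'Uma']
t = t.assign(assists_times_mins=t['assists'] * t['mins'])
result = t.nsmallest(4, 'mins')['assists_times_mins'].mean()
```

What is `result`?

100.5

filter rows where player == 'Uma':
  player pos  assists  mins
0    Uma   F        1     8
1    Uma   M        3    34
4    Uma   M        8     7
6    Uma   G        7    14
7    Uma   M        8    30
add column assists_times_mins = t['assists'] * t['mins']:
  player pos  assists  mins  assists_times_mins
0    Uma   F        1     8                   8
1    Uma   M        3    34                 102
4    Uma   M        8     7                  56
6    Uma   G        7    14                  98
7    Uma   M        8    30                 240
take 4 rows with smallest mins:
  player pos  assists  mins  assists_times_mins
4    Uma   M        8     7                  56
0    Uma   F        1     8                   8
6    Uma   G        7    14                  98
7    Uma   M        8    30                 240
mean of column 'assists_times_mins' → 100.5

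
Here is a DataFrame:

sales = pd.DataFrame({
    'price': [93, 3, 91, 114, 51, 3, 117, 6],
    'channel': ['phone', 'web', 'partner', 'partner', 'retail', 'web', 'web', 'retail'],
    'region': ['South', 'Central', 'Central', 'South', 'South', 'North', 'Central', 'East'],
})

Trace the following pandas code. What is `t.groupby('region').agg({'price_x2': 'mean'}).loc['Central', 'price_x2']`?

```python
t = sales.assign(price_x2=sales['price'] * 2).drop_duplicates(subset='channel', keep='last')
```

234.0

add column price_x2 = sales['price'] * 2:
   price  channel   region  price_x2
0     93    phone    South       186
1      3      web  Central         6
2     91  partner  Central       182
3    114  partner    South       228
4     51   retail    South       102
5      3      web    North         6
6    117      web  Central       234
7      6   retail     East        12
drop duplicate channel (keep=last):
   price  channel   region  price_x2
0     93    phone    South       186
3    114  partner    South       228
6    117      web  Central       234
7      6   retail     East        12
group by region, mean of price_x2:
         price_x2
region           
Central     234.0
East         12.0
South       207.0
So loc['Central', 'price_x2'] = 234.0.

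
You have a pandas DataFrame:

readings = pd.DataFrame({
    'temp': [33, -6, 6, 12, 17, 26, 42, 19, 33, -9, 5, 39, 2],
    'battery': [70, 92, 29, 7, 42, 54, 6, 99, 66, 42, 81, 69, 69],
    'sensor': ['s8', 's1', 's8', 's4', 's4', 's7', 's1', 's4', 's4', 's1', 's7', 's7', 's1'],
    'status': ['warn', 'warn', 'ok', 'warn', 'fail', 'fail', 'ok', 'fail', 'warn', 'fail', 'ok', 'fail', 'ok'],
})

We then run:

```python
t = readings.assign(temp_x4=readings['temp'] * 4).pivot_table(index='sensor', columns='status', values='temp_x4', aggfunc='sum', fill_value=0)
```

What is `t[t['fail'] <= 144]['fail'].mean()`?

36.0

add column temp_x4 = readings['temp'] * 4:
    temp  battery sensor status  temp_x4
0     33       70     s8   warn      132
1     -6       92     s1   warn      -24
2      6       29     s8     ok       24
3     12        7     s4   warn       48
4     17       42     s4   fail       68
5     26       54     s7   fail      104
6     42        6     s1     ok      168
7     19       99     s4   fail       76
8     33       66     s4   warn      132
9     -9       42     s1   fail      -36
10     5       81     s7     ok       20
11    39       69     s7   fail      156
12     2       69     s1     ok        8
pivot: rows=sensor, cols=status, sum(temp_x4):
status  fail   ok  warn
sensor                 
s1       -36  176   -24
s4       144    0   180
s7       260   20     0
s8         0   24   132
filter rows where fail <= 144:
status  fail   ok  warn
sensor                 
s1       -36  176   -24
s4       144    0   180
s8         0   24   132
Then the mean of column 'fail': 36.0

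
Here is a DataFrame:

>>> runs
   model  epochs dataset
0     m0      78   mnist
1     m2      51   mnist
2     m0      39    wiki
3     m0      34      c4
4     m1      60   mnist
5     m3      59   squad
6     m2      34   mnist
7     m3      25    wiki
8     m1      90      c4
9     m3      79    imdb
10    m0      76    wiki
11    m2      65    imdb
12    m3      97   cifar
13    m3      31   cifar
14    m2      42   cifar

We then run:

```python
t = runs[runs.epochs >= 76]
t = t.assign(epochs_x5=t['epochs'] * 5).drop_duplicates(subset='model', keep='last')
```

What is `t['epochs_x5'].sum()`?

1315

filter rows where epochs >= 76:
   model  epochs dataset
0     m0      78   mnist
8     m1      90      c4
9     m3      79    imdb
10    m0      76    wiki
12    m3      97   cifar
add column epochs_x5 = t['epochs'] * 5:
   model  epochs dataset  epochs_x5
0     m0      78   mnist        390
8     m1      90      c4        450
9     m3      79    imdb        395
10    m0      76    wiki        380
12    m3      97   cifar        485
drop duplicate model (keep=last):
   model  epochs dataset  epochs_x5
8     m1      90      c4        450
10    m0      76    wiki        380
12    m3      97   cifar        485
Then the sum of column 'epochs_x5': 1315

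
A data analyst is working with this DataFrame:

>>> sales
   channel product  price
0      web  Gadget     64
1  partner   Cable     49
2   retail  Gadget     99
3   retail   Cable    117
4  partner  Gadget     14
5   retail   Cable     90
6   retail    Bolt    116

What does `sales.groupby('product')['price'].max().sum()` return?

332

group by product, max of price:
product
Bolt      116
Cable     117
Gadget     99
Name: price, dtype: int64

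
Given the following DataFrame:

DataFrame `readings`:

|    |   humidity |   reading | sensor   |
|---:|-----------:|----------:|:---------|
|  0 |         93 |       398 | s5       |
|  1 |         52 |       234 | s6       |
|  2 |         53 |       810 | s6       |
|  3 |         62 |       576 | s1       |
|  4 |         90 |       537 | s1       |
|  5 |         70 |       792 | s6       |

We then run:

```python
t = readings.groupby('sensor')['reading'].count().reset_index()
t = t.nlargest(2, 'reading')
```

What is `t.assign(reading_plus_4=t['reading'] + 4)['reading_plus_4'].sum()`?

group by sensor, count of reading:
sensor
s1    2
s5    1
s6    3
Name: reading, dtype: int64
reset_index():
  sensor  reading
0     s1        2
1     s5        1
2     s6        3
take 2 rows with largest reading:
  sensor  reading
2     s6        3
0     s1        2
add column reading_plus_4 = t['reading'] + 4:
  sensor  reading  reading_plus_4
2     s6        3               7
0     s1        2               6
sum of column 'reading_plus_4' → 13

13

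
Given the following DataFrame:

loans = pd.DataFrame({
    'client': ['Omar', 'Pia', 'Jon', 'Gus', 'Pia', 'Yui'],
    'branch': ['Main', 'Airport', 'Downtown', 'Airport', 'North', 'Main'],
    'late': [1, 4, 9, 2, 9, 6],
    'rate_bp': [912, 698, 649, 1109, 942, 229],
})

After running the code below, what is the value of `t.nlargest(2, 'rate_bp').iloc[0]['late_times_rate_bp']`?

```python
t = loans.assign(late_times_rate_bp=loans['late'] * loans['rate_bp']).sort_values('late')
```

add column late_times_rate_bp = loans['late'] * loans['rate_bp']:
  client    branch  late  rate_bp  late_times_rate_bp
0   Omar      Main     1      912                 912
1    Pia   Airport     4      698                2792
2    Jon  Downtown     9      649                5841
3    Gus   Airport     2     1109                2218
4    Pia     North     9      942                8478
5    Yui      Main     6      229                1374
sort by late:
  client    branch  late  rate_bp  late_times_rate_bp
0   Omar      Main     1      912                 912
3    Gus   Airport     2     1109                2218
1    Pia   Airport     4      698                2792
5    Yui      Main     6      229                1374
2    Jon  Downtown     9      649                5841
4    Pia     North     9      942                8478
take 2 rows with largest rate_bp:
  client   branch  late  rate_bp  late_times_rate_bp
3    Gus  Airport     2     1109                2218
4    Pia    North     9      942                8478
Then the value at position 0, column 'late_times_rate_bp': 2218

2218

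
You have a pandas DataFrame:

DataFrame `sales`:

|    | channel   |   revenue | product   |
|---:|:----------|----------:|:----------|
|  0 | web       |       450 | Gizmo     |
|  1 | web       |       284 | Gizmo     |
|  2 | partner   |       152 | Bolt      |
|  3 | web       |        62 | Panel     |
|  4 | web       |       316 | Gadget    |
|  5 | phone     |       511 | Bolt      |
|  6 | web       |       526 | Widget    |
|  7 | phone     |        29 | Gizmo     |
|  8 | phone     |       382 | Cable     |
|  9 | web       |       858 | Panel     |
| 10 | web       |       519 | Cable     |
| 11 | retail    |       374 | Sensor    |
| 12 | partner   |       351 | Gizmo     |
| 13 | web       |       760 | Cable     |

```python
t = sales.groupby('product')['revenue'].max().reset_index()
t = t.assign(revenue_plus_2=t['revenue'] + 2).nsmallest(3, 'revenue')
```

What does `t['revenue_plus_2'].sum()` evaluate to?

group by product, max of revenue:
product
Bolt      511
Cable     760
Gadget    316
Gizmo     450
Panel     858
Sensor    374
Widget    526
Name: revenue, dtype: int64
reset_index():
  product  revenue
0    Bolt      511
1   Cable      760
2  Gadget      316
3   Gizmo      450
4   Panel      858
5  Sensor      374
6  Widget      526
add column revenue_plus_2 = t['revenue'] + 2:
  product  revenue  revenue_plus_2
0    Bolt      511             513
1   Cable      760             762
2  Gadget      316             318
3   Gizmo      450             452
4   Panel      858             860
5  Sensor      374             376
6  Widget      526             528
take 3 rows with smallest revenue:
  product  revenue  revenue_plus_2
2  Gadget      316             318
5  Sensor      374             376
3   Gizmo      450             452
Hence 1146.

1146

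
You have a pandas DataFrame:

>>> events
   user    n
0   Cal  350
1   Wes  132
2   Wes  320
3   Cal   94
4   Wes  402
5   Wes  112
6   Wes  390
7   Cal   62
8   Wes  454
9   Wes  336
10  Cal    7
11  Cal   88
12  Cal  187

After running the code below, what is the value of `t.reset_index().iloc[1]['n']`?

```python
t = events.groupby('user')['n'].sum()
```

2146

group by user, sum of n:
user
Cal     788
Wes    2146
Name: n, dtype: int64
reset_index():
  user     n
0  Cal   788
1  Wes  2146
So iloc[1]['n'] = 2146.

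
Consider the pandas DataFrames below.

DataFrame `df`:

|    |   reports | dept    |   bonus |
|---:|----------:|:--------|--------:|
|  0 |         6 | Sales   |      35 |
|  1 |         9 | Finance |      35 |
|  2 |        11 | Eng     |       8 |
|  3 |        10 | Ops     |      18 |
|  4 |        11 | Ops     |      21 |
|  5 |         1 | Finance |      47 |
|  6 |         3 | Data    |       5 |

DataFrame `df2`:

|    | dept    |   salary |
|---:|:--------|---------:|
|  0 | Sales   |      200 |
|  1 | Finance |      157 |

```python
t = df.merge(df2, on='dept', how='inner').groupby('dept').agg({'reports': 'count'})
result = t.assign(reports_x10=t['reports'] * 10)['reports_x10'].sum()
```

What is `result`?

30

merge on 'dept' (how='inner') → 3 rows:
   reports     dept  bonus  salary
0        6    Sales     35     200
1        9  Finance     35     157
2        1  Finance     47     157
group by dept, count of reports:
         reports
dept            
Finance        2
Sales          1
add column reports_x10 = t['reports'] * 10:
         reports  reports_x10
dept                         
Finance        2           20
Sales          1           10
sum of column 'reports_x10' → 30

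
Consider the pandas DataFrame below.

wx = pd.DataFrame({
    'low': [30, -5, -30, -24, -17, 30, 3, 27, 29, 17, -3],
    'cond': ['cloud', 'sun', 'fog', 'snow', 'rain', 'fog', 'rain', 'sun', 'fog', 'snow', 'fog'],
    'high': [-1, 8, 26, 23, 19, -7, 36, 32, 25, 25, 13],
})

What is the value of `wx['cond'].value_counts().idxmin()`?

value_counts of cond:
cond
fog      4
sun      2
snow     2
rain     2
cloud    1
Name: count, dtype: int64
So idxmin() = cloud.

cloud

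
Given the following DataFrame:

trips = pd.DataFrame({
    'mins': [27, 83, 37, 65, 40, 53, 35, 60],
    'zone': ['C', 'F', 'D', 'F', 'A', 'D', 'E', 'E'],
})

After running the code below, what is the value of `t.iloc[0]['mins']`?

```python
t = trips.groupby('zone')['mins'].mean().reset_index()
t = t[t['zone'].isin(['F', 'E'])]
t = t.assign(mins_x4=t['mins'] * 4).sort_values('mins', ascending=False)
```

74.0

group by zone, mean of mins:
zone
A    40.0
C    27.0
D    45.0
E    47.5
F    74.0
Name: mins, dtype: float64
reset_index():
  zone  mins
0    A  40.0
1    C  27.0
2    D  45.0
3    E  47.5
4    F  74.0
filter rows where zone in ['F', 'E']:
  zone  mins
3    E  47.5
4    F  74.0
add column mins_x4 = t['mins'] * 4:
  zone  mins  mins_x4
3    E  47.5    190.0
4    F  74.0    296.0
sort by mins descending:
  zone  mins  mins_x4
4    F  74.0    296.0
3    E  47.5    190.0
Then the value at position 0, column 'mins': 74.0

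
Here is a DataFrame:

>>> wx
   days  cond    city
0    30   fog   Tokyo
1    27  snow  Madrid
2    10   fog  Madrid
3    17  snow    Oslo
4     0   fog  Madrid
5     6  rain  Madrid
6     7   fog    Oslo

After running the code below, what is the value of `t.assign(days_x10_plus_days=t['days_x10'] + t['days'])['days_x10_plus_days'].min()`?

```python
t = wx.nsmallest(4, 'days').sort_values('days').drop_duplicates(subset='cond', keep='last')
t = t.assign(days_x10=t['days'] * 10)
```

66

take 4 rows with smallest days:
   days  cond    city
4     0   fog  Madrid
5     6  rain  Madrid
6     7   fog    Oslo
2    10   fog  Madrid
sort by days:
   days  cond    city
4     0   fog  Madrid
5     6  rain  Madrid
6     7   fog    Oslo
2    10   fog  Madrid
drop duplicate cond (keep=last):
   days  cond    city
5     6  rain  Madrid
2    10   fog  Madrid
add column days_x10 = t['days'] * 10:
   days  cond    city  days_x10
5     6  rain  Madrid        60
2    10   fog  Madrid       100
add column days_x10_plus_days = t['days_x10'] + t['days']:
   days  cond    city  days_x10  days_x10_plus_days
5     6  rain  Madrid        60                  66
2    10   fog  Madrid       100                 110
So min() = 66.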